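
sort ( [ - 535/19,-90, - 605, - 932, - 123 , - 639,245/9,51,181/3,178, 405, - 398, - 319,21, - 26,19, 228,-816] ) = [ - 932, - 816, - 639, - 605, - 398, - 319, - 123, - 90, - 535/19, - 26,  19,21,245/9, 51,181/3,178,228,  405]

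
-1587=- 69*23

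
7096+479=7575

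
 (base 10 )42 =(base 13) 33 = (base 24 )1i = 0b101010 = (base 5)132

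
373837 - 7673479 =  - 7299642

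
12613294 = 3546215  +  9067079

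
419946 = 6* 69991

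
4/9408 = 1/2352 = 0.00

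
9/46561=9/46561 = 0.00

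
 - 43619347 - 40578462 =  - 84197809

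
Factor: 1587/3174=1/2 = 2^( - 1) 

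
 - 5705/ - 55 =103 + 8/11 =103.73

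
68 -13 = 55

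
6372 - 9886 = -3514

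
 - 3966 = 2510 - 6476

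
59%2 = 1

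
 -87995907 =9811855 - 97807762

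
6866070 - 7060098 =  - 194028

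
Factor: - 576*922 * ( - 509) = 270315648 =2^7*3^2*461^1*509^1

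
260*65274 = 16971240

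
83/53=83/53  =  1.57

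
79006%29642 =19722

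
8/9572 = 2/2393 = 0.00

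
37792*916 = 34617472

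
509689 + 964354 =1474043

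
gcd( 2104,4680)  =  8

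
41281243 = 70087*589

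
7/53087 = 7/53087 = 0.00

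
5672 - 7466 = -1794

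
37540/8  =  9385/2 = 4692.50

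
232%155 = 77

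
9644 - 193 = 9451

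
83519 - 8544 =74975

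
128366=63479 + 64887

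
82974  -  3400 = 79574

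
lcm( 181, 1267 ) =1267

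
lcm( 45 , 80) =720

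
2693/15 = 2693/15 = 179.53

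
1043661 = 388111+655550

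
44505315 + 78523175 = 123028490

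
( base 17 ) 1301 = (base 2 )1011010010101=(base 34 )501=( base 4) 1122111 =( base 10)5781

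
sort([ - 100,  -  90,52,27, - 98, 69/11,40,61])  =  [ - 100,  -  98 ,  -  90, 69/11, 27, 40,52, 61 ] 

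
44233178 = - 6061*(-7298 ) 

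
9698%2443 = 2369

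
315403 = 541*583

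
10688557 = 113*94589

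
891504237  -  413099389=478404848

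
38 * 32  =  1216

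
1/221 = 1/221 = 0.00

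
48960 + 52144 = 101104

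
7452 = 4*1863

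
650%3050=650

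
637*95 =60515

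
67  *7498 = 502366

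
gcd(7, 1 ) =1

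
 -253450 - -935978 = 682528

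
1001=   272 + 729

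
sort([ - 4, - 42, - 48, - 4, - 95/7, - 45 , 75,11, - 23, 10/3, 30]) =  [ - 48, - 45, - 42,-23,-95/7, - 4, - 4, 10/3, 11,30, 75]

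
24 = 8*3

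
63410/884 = 71 + 19/26 = 71.73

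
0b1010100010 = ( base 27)OQ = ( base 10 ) 674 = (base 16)2A2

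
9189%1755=414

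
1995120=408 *4890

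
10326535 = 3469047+6857488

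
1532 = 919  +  613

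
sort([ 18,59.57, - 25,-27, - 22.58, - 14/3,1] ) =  [ - 27,-25, - 22.58, - 14/3,1,18,  59.57]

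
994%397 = 200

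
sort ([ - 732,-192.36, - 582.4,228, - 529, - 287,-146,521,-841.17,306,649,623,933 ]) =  [ - 841.17, - 732, - 582.4 ,  -  529, - 287, - 192.36, - 146,  228, 306, 521,  623,649, 933]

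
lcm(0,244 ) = 0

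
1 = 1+0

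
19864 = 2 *9932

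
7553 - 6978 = 575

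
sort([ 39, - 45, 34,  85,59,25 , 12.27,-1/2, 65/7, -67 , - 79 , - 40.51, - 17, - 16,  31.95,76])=[ - 79 , - 67, - 45, - 40.51,  -  17, - 16 , - 1/2,65/7, 12.27,  25 , 31.95 , 34, 39,59, 76, 85]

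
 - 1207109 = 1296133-2503242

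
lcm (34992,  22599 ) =1084752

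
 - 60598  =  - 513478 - -452880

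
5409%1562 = 723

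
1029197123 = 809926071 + 219271052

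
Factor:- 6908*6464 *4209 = -2^8*3^1*11^1 * 23^1*61^1*101^1*157^1= - 187945790208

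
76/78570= 38/39285 = 0.00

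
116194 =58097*2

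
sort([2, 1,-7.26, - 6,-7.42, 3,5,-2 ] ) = [-7.42 ,-7.26,- 6, - 2 , 1, 2, 3, 5]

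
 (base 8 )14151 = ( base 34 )5dr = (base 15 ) 1cb9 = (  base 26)969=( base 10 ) 6249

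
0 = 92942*0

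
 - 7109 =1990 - 9099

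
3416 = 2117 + 1299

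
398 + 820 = 1218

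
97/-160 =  - 97/160 = - 0.61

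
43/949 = 43/949 = 0.05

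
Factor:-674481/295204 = -2^(  -  2) *3^1*7^( - 1 ) *13^( - 1 ) * 19^1*811^ ( - 1)*11833^1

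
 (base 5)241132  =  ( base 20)125H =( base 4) 2023111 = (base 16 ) 22d5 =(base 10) 8917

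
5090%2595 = 2495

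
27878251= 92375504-64497253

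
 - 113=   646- 759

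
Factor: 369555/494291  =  3^1*5^1 * 7^(-1) * 71^1*241^( - 1 )*293^( - 1)*347^1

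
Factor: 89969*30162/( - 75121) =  - 2^1*3^1 * 11^2*43^( - 1 )*457^1*1747^(  -  1)*8179^1= -  2713644978/75121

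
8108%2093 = 1829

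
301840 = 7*43120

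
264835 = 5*52967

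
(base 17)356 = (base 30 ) 11s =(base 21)23d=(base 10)958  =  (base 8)1676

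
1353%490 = 373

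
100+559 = 659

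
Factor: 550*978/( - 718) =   -  268950/359=- 2^1 *3^1*5^2*11^1*163^1*359^(-1)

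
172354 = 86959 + 85395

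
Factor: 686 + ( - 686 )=0^1= 0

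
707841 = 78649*9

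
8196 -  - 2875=11071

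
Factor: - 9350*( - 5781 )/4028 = 2^( - 1) *3^1*5^2*11^1*17^1*19^(- 1)*41^1*47^1*53^(-1)= 27026175/2014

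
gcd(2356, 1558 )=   38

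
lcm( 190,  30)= 570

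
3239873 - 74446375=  - 71206502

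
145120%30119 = 24644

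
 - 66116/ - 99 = 667 + 83/99=667.84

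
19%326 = 19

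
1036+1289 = 2325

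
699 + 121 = 820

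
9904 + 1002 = 10906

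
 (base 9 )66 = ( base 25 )2a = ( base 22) 2g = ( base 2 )111100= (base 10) 60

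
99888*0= 0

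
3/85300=3/85300  =  0.00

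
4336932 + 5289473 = 9626405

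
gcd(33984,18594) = 18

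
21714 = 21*1034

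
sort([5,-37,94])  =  [ - 37,5, 94]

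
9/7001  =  9/7001 = 0.00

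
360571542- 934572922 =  -574001380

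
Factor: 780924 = 2^2*3^1*59^1*1103^1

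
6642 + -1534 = 5108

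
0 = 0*1830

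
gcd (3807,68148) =27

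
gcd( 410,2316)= 2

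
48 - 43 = 5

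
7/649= 7/649  =  0.01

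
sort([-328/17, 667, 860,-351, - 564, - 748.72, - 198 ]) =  [ - 748.72, - 564, - 351, - 198,-328/17, 667,860 ] 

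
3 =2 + 1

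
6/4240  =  3/2120 =0.00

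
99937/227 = 99937/227 =440.25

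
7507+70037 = 77544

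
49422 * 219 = 10823418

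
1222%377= 91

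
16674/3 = 5558 = 5558.00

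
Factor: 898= 2^1*449^1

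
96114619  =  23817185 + 72297434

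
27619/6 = 27619/6 = 4603.17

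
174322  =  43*4054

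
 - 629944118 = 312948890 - 942893008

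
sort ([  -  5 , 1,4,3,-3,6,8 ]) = [ - 5,-3,1,3, 4,6,8 ] 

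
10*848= 8480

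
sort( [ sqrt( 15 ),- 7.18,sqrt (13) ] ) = [ - 7.18, sqrt(13) , sqrt( 15) ] 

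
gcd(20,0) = 20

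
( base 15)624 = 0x568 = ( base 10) 1384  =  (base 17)4D7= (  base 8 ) 2550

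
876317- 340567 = 535750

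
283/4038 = 283/4038 = 0.07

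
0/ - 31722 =0/1 = - 0.00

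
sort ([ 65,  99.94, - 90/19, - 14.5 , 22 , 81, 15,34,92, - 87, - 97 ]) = [ - 97, - 87, -14.5, - 90/19,15 , 22 , 34, 65,  81, 92,99.94 ] 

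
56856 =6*9476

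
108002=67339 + 40663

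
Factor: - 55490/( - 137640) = 2^( - 2)*3^( - 1)*37^( - 1)*179^1=179/444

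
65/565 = 13/113 = 0.12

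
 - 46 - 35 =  - 81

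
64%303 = 64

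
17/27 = 17/27 = 0.63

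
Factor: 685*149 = 102065 = 5^1*137^1*149^1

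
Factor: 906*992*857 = 770230464 = 2^6*3^1 * 31^1* 151^1*857^1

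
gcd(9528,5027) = 1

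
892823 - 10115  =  882708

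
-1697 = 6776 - 8473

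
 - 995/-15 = 66 + 1/3= 66.33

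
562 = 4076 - 3514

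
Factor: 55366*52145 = 2887060070 = 2^1*5^1*19^1*31^1*47^1*10429^1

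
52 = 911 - 859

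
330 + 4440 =4770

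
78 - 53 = 25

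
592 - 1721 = -1129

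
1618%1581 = 37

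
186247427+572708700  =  758956127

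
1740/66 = 26+4/11=26.36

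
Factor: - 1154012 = -2^2*103^1*2801^1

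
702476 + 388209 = 1090685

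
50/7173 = 50/7173 = 0.01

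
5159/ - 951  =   - 6  +  547/951 = -5.42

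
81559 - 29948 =51611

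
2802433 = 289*9697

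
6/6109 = 6/6109 =0.00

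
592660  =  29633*20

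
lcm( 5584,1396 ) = 5584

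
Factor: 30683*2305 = 5^1 * 61^1 * 461^1 * 503^1  =  70724315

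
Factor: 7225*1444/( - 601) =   -  10432900/601 = -  2^2*5^2*17^2*19^2*601^ ( - 1) 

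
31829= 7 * 4547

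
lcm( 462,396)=2772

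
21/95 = 21/95= 0.22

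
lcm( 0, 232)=0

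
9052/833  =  10 + 722/833 = 10.87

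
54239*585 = 31729815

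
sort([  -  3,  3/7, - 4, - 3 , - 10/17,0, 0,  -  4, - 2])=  [ - 4,-4, - 3,  -  3, - 2, - 10/17,0,0, 3/7] 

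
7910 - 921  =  6989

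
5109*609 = 3111381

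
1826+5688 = 7514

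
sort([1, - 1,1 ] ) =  [ - 1,  1, 1]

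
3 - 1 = 2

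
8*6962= 55696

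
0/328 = 0 = 0.00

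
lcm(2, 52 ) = 52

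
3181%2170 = 1011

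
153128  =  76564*2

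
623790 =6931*90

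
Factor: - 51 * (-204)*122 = 1269288 = 2^3*3^2*17^2*61^1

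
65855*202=13302710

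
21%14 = 7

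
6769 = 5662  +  1107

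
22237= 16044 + 6193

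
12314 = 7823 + 4491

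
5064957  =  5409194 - 344237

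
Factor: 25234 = 2^1*11^1*31^1*37^1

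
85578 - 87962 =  - 2384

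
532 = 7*76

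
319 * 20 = 6380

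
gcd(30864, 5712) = 48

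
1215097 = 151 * 8047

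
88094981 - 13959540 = 74135441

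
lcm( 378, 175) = 9450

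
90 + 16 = 106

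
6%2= 0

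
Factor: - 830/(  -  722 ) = 5^1 * 19^( - 2) * 83^1 = 415/361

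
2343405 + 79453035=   81796440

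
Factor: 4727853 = 3^2 *13^1*17^1*2377^1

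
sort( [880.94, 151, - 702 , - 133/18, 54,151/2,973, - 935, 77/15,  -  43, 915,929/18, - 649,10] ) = [-935,-702 , - 649, - 43, - 133/18,77/15,10, 929/18, 54, 151/2, 151, 880.94,915, 973] 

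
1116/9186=186/1531 = 0.12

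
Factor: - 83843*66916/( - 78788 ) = 1402609547/19697  =  16729^1*19697^ ( - 1)*83843^1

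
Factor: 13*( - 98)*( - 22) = 2^2 * 7^2*11^1*13^1 =28028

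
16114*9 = 145026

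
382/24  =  191/12 = 15.92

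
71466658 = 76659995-5193337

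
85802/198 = 433 + 34/99  =  433.34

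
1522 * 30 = 45660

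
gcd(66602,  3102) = 2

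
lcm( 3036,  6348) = 69828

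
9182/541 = 16 + 526/541 = 16.97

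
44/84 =11/21 = 0.52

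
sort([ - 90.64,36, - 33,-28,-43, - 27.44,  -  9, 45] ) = [ - 90.64, - 43, - 33, - 28, - 27.44, - 9, 36, 45 ]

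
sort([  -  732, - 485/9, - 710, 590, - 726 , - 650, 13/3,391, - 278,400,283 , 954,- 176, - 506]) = [-732, - 726, - 710, - 650, - 506, - 278, - 176, - 485/9,13/3,283, 391,  400,  590 , 954] 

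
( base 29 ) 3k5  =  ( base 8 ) 6044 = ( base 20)7F8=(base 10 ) 3108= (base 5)44413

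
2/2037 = 2/2037= 0.00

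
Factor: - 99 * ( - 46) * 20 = 91080 = 2^3*3^2 * 5^1 *11^1 * 23^1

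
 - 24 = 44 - 68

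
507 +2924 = 3431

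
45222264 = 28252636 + 16969628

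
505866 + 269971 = 775837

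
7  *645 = 4515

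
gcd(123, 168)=3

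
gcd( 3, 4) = 1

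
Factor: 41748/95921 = 2^2*3^1*7^1*193^( - 1) = 84/193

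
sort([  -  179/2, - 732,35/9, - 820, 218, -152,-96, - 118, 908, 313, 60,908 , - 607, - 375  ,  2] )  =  [ - 820, - 732, -607, - 375, - 152, -118, - 96,-179/2,2, 35/9, 60, 218,313, 908, 908 ]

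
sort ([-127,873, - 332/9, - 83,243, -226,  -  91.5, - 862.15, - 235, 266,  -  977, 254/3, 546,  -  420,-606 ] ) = [ - 977,- 862.15,-606,  -  420 ,-235,  -  226,  -  127, -91.5,  -  83, -332/9,254/3, 243, 266,546, 873]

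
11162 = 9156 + 2006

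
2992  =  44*68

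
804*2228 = 1791312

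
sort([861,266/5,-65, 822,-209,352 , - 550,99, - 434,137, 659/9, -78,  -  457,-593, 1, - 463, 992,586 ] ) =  [ - 593,-550, - 463, - 457, - 434, - 209, - 78, - 65,1,  266/5,659/9, 99, 137,  352, 586,822, 861,992 ]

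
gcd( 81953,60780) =1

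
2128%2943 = 2128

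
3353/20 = 3353/20 = 167.65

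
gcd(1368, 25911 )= 9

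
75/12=25/4 = 6.25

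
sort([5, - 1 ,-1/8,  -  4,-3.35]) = [ - 4, - 3.35,-1, - 1/8, 5]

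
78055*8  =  624440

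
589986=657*898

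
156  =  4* 39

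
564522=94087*6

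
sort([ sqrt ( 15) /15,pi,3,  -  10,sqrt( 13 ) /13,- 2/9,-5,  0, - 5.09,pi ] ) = [  -  10, - 5.09,-5, - 2/9 , 0,sqrt( 15) /15,sqrt ( 13)/13,3,pi,pi] 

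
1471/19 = 1471/19 = 77.42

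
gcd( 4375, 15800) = 25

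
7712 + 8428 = 16140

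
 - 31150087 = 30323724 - 61473811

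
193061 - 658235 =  - 465174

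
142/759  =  142/759= 0.19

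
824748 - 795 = 823953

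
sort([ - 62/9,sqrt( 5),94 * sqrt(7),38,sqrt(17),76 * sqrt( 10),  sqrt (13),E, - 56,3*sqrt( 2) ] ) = [ - 56, - 62/9 , sqrt( 5), E,sqrt( 13 ),sqrt( 17),  3*sqrt(2), 38,76*sqrt( 10),94*sqrt( 7)]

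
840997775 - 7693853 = 833303922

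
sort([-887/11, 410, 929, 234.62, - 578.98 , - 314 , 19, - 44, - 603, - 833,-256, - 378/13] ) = [ - 833,-603,-578.98, - 314,-256, - 887/11, - 44, - 378/13, 19,234.62,410,929] 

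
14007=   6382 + 7625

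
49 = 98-49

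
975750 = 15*65050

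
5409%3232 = 2177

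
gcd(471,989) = 1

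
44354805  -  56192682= -11837877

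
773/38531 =773/38531 = 0.02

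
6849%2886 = 1077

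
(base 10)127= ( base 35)3M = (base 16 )7F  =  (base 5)1002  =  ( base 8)177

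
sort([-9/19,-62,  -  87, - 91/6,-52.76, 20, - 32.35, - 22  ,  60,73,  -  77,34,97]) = [ - 87,  -  77, - 62,-52.76, - 32.35, - 22,-91/6, -9/19, 20, 34, 60 , 73,97 ] 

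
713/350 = 2 + 13/350 = 2.04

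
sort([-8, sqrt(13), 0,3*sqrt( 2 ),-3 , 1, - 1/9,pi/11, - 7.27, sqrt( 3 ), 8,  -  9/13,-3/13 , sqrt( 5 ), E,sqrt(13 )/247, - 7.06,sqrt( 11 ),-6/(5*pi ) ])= [-8,-7.27, - 7.06, - 3,  -  9/13,  -  6/( 5*pi ), - 3/13, - 1/9, 0,sqrt(13 )/247,pi/11,1,sqrt(3),sqrt (5 ),E,sqrt( 11 ),sqrt( 13), 3*sqrt ( 2),8]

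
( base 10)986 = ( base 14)506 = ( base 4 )33122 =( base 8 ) 1732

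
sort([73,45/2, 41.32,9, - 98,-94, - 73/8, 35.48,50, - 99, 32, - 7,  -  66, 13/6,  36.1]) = [-99,-98,-94,-66,  -  73/8,-7,13/6,9,45/2, 32, 35.48, 36.1, 41.32,50  ,  73] 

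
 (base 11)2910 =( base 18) BB0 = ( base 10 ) 3762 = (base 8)7262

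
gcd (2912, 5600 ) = 224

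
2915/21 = 138 + 17/21 = 138.81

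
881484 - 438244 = 443240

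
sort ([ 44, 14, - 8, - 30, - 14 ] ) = [ - 30, - 14,-8,14, 44 ]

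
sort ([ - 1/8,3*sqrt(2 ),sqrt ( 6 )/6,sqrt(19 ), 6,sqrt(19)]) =[ - 1/8,sqrt(6) /6,3*sqrt(2 ),sqrt (19 ), sqrt(19),  6 ] 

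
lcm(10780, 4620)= 32340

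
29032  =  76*382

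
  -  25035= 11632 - 36667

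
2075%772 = 531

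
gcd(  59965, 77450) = 5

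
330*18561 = 6125130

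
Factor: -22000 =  - 2^4*5^3*11^1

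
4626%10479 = 4626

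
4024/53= 4024/53 =75.92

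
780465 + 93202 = 873667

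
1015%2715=1015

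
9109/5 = 1821 + 4/5= 1821.80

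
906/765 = 1+47/255 =1.18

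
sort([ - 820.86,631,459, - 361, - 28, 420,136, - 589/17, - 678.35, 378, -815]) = [-820.86, - 815, - 678.35, - 361, - 589/17,  -  28,136, 378, 420,459, 631 ]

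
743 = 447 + 296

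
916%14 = 6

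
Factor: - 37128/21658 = -12/7 = - 2^2*3^1*7^( - 1)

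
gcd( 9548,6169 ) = 31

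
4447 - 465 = 3982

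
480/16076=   120/4019 = 0.03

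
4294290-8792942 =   -  4498652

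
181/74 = 181/74 = 2.45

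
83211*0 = 0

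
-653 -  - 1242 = 589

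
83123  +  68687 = 151810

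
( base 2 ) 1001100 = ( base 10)76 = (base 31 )2e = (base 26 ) 2O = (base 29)2I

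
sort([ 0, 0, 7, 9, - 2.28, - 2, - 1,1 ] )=[ - 2.28, - 2,-1, 0,0, 1,7, 9]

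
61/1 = 61  =  61.00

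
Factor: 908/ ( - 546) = -2^1*3^( - 1)*7^( - 1)*13^ ( - 1 )*227^1 = -454/273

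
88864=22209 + 66655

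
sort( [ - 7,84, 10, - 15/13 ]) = [ - 7,-15/13,10,84 ]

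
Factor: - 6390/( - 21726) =5^1 * 17^(-1)= 5/17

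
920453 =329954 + 590499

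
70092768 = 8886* 7888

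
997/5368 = 997/5368  =  0.19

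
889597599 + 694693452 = 1584291051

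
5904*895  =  5284080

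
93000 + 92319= 185319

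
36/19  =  1 +17/19 = 1.89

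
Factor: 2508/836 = 3= 3^1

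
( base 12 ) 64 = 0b1001100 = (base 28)2k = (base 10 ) 76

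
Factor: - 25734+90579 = 3^2*5^1*11^1*131^1 = 64845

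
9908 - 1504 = 8404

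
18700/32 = 4675/8 = 584.38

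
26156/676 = 503/13 = 38.69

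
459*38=17442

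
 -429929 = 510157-940086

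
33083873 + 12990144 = 46074017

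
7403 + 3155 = 10558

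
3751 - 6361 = -2610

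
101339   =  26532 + 74807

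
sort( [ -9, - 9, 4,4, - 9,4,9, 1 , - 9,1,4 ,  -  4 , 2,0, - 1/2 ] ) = [- 9, - 9, - 9, - 9, - 4, - 1/2, 0,1, 1,  2,4,  4,4 , 4,9]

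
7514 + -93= 7421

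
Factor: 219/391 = 3^1*17^( - 1)*23^( - 1)*73^1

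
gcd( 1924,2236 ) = 52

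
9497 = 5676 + 3821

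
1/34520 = 1/34520 = 0.00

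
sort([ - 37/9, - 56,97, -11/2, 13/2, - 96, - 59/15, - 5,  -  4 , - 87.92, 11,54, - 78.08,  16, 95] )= [ - 96, - 87.92, - 78.08, - 56 ,  -  11/2, - 5,  -  37/9, - 4, - 59/15, 13/2, 11, 16, 54, 95, 97] 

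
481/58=481/58 =8.29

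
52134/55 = 947  +  49/55  =  947.89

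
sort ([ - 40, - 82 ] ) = [-82, - 40]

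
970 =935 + 35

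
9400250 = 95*98950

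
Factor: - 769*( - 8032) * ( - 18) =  - 111178944 = - 2^6*3^2* 251^1*769^1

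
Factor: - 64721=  - 61^1*1061^1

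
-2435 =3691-6126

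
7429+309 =7738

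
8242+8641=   16883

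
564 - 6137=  - 5573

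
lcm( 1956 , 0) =0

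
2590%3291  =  2590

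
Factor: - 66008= - 2^3*37^1*223^1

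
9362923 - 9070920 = 292003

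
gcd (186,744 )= 186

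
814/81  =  10  +  4/81 =10.05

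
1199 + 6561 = 7760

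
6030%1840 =510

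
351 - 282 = 69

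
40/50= 4/5= 0.80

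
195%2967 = 195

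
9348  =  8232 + 1116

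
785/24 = 785/24 =32.71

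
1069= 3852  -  2783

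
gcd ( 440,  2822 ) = 2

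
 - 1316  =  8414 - 9730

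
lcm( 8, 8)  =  8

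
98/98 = 1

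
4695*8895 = 41762025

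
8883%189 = 0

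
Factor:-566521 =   -  566521^1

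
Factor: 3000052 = 2^2*11^1  *  41^1*1663^1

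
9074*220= 1996280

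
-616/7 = - 88= - 88.00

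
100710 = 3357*30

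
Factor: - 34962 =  - 2^1* 3^1*5827^1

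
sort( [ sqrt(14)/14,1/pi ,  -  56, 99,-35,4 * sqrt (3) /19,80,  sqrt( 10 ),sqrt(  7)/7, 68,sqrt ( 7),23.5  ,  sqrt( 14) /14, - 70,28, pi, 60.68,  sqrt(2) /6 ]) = [-70,  -  56, - 35,sqrt( 2 ) /6,sqrt( 14)/14,sqrt( 14)/14,1/pi , 4*sqrt( 3)/19  ,  sqrt( 7 )/7,sqrt( 7 ),pi,sqrt( 10 ),23.5,  28, 60.68,68,80, 99]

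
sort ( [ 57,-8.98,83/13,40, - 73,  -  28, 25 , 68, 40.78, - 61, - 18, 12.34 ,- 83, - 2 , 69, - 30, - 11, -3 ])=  [-83, - 73,- 61, - 30, - 28 , - 18, -11, - 8.98,-3,-2, 83/13,12.34,  25 , 40,40.78  ,  57,68,  69] 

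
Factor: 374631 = 3^1*151^1*827^1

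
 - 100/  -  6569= 100/6569 = 0.02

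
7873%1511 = 318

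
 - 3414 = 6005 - 9419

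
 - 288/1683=  -  32/187 = - 0.17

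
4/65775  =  4/65775=0.00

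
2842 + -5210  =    -  2368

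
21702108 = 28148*771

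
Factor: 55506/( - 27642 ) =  - 11^1*17^( - 1)*29^2*271^( - 1) = - 9251/4607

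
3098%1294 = 510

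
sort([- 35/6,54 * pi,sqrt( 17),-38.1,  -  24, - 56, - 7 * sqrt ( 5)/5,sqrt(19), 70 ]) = [ - 56, - 38.1, - 24,-35/6, - 7 * sqrt( 5) /5,sqrt( 17),sqrt(19),70,  54*pi ]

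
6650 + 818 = 7468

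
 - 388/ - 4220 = 97/1055 = 0.09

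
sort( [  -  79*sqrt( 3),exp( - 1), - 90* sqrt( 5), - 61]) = [ - 90  *  sqrt( 5 ), - 79  *sqrt( 3 ),  -  61,exp( - 1) ] 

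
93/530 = 93/530 = 0.18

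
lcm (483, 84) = 1932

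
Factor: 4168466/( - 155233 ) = - 2^1*13^( - 1 )  *  11941^( - 1 )*2084233^1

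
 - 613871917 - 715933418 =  - 1329805335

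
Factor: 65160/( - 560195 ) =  - 2^3*3^2*619^( - 1) = -72/619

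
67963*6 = 407778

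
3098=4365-1267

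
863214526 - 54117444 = 809097082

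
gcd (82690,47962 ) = 2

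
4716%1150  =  116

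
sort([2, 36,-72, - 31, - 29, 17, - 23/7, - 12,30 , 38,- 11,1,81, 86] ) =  [ - 72, - 31, - 29,-12, - 11, - 23/7,  1, 2, 17, 30, 36, 38,  81, 86] 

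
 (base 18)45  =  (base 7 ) 140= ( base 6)205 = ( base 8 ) 115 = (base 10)77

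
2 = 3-1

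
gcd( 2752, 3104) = 32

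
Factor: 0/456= 0^1 = 0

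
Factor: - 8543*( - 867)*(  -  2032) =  - 2^4*3^1*17^2*127^1* 8543^1 = - 15050578992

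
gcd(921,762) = 3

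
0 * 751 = 0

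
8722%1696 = 242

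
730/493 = 1 + 237/493 = 1.48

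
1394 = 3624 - 2230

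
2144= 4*536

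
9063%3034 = 2995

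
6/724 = 3/362   =  0.01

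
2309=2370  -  61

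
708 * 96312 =68188896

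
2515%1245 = 25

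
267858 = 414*647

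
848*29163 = 24730224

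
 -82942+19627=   -  63315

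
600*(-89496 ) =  - 53697600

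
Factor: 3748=2^2*937^1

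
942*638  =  600996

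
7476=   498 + 6978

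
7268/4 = 1817 = 1817.00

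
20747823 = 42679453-21931630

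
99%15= 9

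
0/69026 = 0=0.00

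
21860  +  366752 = 388612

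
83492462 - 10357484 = 73134978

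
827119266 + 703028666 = 1530147932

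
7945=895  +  7050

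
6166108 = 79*78052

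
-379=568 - 947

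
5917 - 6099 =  - 182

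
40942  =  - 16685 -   -  57627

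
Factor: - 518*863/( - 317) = 2^1*7^1*37^1*317^(-1 )*863^1=447034/317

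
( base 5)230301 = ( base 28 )acp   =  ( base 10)8201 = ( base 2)10000000001001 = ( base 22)gkh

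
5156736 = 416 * 12396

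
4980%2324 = 332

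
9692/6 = 4846/3 = 1615.33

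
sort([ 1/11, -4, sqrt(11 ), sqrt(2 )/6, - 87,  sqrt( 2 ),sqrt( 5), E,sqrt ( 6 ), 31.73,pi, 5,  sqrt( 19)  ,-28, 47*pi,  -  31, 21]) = [ - 87, - 31, - 28,-4, 1/11, sqrt(2)/6 , sqrt ( 2 ),sqrt (5 ),sqrt(6 ), E,pi , sqrt(11)  ,  sqrt(19), 5,21,31.73 , 47*pi] 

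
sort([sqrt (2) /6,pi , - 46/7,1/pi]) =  [-46/7 , sqrt( 2)/6,1/pi, pi]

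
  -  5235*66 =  - 345510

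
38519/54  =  38519/54 =713.31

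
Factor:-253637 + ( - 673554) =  - 927191 = - 927191^1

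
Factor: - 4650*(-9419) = 43798350=2^1*3^1*5^2*31^1*9419^1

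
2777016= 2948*942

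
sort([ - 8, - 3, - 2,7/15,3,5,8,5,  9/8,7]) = [-8, - 3,-2,7/15, 9/8,3,5 , 5, 7, 8]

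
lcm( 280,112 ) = 560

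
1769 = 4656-2887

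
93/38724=31/12908 = 0.00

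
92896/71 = 92896/71 = 1308.39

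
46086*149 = 6866814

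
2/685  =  2/685 = 0.00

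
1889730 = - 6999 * (-270)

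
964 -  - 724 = 1688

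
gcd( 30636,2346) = 138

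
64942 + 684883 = 749825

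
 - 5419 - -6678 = 1259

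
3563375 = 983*3625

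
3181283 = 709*4487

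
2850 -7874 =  - 5024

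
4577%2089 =399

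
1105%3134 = 1105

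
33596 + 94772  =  128368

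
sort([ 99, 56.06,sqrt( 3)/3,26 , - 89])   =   [ - 89,sqrt( 3)/3,26, 56.06,99]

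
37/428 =37/428 = 0.09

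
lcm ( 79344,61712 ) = 555408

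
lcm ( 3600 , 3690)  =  147600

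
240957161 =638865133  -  397907972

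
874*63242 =55273508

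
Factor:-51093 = - 3^2*7^1*811^1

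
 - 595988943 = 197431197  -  793420140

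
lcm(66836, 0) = 0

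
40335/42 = 13445/14 = 960.36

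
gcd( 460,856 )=4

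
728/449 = 1+279/449 = 1.62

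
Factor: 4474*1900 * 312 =2^6 * 3^1 * 5^2*13^1*19^1*2237^1= 2652187200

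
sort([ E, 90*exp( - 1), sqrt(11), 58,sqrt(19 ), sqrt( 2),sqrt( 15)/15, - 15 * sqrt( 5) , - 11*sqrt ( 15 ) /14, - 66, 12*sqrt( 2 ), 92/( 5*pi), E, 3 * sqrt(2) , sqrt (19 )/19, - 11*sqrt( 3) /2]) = [ - 66,-15*sqrt( 5) ,  -  11*sqrt( 3 ) /2 , - 11*sqrt( 15) /14, sqrt( 19 )/19, sqrt (15)/15, sqrt( 2 ), E, E , sqrt( 11), 3*sqrt(2 ) , sqrt(19), 92/ (5*pi), 12*sqrt (2 ), 90  *exp( - 1),58 ]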